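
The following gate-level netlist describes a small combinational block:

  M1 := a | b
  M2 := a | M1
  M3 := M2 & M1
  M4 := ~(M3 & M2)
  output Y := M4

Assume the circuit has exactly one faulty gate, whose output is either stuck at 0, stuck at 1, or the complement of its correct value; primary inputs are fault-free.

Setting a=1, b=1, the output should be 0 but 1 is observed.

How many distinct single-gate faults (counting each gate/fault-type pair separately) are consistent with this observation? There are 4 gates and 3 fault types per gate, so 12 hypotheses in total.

Fault-free: M1=1, M2=1, M3=1, M4=0 → 0. Observed 1.
  M1 stuck-at-0: output 1 ✓
  M1 stuck-at-1: output 0 ✗
  M1 inverted output: output 1 ✓
  M2 stuck-at-0: output 1 ✓
  M2 stuck-at-1: output 0 ✗
  M2 inverted output: output 1 ✓
  M3 stuck-at-0: output 1 ✓
  M3 stuck-at-1: output 0 ✗
  M3 inverted output: output 1 ✓
  M4 stuck-at-0: output 0 ✗
  M4 stuck-at-1: output 1 ✓
  M4 inverted output: output 1 ✓
Consistent faults: {M1 stuck-at-0, M1 inverted output, M2 stuck-at-0, M2 inverted output, M3 stuck-at-0, M3 inverted output, M4 stuck-at-1, M4 inverted output} — 8 in all.

8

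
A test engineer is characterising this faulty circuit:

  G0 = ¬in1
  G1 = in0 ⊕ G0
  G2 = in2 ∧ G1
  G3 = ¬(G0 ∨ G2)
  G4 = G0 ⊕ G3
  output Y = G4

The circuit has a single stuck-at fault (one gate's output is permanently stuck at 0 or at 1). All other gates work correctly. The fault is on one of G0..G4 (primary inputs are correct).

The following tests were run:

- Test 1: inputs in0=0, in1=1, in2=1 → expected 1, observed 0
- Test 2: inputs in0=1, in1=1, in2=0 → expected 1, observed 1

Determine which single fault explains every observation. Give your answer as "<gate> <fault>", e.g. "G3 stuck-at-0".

G1 stuck-at-1

Fault-free values for test 1 (in0=0, in1=1, in2=1): G0=0, G1=0, G2=0, G3=1, G4=1, giving Y=1. Observed 0.
Test 1: faults giving observed 0 are {G1 stuck-at-1, G2 stuck-at-1, G3 stuck-at-0, G4 stuck-at-0}.
Test 2 (in0=1, in1=1, in2=0): fault-free G0=0, G1=1, G2=0, G3=1, G4=1 → 1; observed 1. Eliminates G2 stuck-at-1, G3 stuck-at-0, G4 stuck-at-0.
Only G1 stuck-at-1 is consistent with every test.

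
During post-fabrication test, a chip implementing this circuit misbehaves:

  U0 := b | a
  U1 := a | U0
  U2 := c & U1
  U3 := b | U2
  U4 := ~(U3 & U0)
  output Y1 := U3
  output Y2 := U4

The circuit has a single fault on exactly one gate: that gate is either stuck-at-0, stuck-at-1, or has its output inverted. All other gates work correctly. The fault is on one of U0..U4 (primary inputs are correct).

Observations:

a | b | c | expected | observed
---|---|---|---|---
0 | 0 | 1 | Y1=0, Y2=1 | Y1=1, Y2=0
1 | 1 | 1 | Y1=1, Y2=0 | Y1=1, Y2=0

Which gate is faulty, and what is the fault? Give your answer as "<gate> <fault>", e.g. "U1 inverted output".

U0 stuck-at-1

Fault-free values for test 1 (a=0, b=0, c=1): U0=0, U1=0, U2=0, U3=0, U4=1, giving Y1=0, Y2=1. Observed Y1=1, Y2=0.
Test 1: faults giving observed Y1=1, Y2=0 are {U0 stuck-at-1, U0 inverted output}.
Test 2 (a=1, b=1, c=1): fault-free U0=1, U1=1, U2=1, U3=1, U4=0 → Y1=1, Y2=0; observed Y1=1, Y2=0. Eliminates U0 inverted output.
Only U0 stuck-at-1 is consistent with every test.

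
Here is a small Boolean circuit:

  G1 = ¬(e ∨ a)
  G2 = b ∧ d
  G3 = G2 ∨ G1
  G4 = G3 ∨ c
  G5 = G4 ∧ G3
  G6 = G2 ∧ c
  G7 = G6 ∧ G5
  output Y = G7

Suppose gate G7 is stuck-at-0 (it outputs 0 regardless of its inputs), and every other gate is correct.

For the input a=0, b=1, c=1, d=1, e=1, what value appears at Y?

0

Propagate with G7 forced: G1=0, G2=1, G3=1, G4=1, G5=1, G6=1, G7=0 [stuck-at-0].
So Y = 0. (Without the fault it would be 1.)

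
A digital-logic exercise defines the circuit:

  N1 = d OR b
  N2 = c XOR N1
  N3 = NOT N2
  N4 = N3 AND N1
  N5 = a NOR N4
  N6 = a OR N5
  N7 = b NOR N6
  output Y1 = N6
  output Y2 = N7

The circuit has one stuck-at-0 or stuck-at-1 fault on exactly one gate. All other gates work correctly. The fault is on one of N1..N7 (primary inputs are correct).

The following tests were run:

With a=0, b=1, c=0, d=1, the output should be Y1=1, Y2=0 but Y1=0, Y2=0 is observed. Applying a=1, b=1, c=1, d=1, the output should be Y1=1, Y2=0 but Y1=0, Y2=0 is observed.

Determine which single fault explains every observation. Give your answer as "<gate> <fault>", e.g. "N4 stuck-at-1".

N6 stuck-at-0

Fault-free values for test 1 (a=0, b=1, c=0, d=1): N1=1, N2=1, N3=0, N4=0, N5=1, N6=1, N7=0, giving Y1=1, Y2=0. Observed Y1=0, Y2=0.
Test 1: faults giving observed Y1=0, Y2=0 are {N2 stuck-at-0, N3 stuck-at-1, N4 stuck-at-1, N5 stuck-at-0, N6 stuck-at-0}.
Test 2 (a=1, b=1, c=1, d=1): fault-free N1=1, N2=0, N3=1, N4=1, N5=0, N6=1, N7=0 → Y1=1, Y2=0; observed Y1=0, Y2=0. Eliminates N2 stuck-at-0, N3 stuck-at-1, N4 stuck-at-1, N5 stuck-at-0.
Only N6 stuck-at-0 is consistent with every test.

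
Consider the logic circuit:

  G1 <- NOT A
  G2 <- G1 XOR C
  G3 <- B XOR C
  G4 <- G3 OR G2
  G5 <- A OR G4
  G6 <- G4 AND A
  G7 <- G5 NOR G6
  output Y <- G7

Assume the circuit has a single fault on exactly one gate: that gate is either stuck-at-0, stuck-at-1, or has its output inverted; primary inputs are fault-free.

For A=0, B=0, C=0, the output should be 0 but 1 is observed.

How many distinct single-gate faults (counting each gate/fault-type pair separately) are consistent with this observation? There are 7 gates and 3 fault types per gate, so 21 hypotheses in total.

Fault-free: G1=1, G2=1, G3=0, G4=1, G5=1, G6=0, G7=0 → 0. Observed 1.
  G1: stuck-at-0, inverted output ✓; others ✗
  G2: stuck-at-0, inverted output ✓; others ✗
  G3: none of the 3 fault types match ✗
  G4: stuck-at-0, inverted output ✓; others ✗
  G5: stuck-at-0, inverted output ✓; others ✗
  G6: none of the 3 fault types match ✗
  G7: stuck-at-1, inverted output ✓; others ✗
Consistent faults: {G1 stuck-at-0, G1 inverted output, G2 stuck-at-0, G2 inverted output, G4 stuck-at-0, G4 inverted output, G5 stuck-at-0, G5 inverted output, G7 stuck-at-1, G7 inverted output} — 10 in all.

10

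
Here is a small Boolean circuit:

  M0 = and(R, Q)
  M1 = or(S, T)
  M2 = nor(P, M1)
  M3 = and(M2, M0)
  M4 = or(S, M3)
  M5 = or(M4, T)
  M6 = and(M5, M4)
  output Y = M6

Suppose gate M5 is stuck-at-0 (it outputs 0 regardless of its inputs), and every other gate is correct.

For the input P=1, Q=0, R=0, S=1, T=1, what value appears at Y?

Propagate with M5 forced: M0=0, M1=1, M2=0, M3=0, M4=1, M5=0 [stuck-at-0], M6=0.
So Y = 0. (Without the fault it would be 1.)

0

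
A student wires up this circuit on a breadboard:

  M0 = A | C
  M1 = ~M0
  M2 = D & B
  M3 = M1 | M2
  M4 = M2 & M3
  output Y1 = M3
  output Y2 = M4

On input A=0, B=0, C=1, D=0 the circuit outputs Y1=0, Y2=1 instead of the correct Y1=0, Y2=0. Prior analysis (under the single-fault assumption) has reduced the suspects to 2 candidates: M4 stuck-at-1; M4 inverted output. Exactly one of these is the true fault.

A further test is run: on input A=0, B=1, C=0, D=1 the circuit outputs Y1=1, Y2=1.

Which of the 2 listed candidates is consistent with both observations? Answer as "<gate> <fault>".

Evaluate each candidate on input A=0, B=1, C=0, D=1:
  M4 stuck-at-1: M0=0, M1=1, M2=1, M3=1, M4=1 [stuck-at-1] → Y1=1, Y2=1 — matches
  M4 inverted output: M0=0, M1=1, M2=1, M3=1, M4=0 [inverted output] → Y1=1, Y2=0 — eliminated
Only M4 stuck-at-1 reproduces the observed Y1=1, Y2=1.

M4 stuck-at-1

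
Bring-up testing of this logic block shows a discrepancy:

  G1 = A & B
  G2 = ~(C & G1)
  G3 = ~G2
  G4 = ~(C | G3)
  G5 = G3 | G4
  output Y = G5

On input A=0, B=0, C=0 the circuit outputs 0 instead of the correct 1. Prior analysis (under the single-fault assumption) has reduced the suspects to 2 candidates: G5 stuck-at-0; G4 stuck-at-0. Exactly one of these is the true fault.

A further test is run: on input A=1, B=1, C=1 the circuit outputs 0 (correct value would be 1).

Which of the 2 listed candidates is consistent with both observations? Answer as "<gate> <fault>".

Evaluate each candidate on input A=1, B=1, C=1:
  G5 stuck-at-0: G1=1, G2=0, G3=1, G4=0, G5=0 [stuck-at-0] → 0 — matches
  G4 stuck-at-0: G1=1, G2=0, G3=1, G4=0 [stuck-at-0], G5=1 → 1 — eliminated
Only G5 stuck-at-0 reproduces the observed 0.

G5 stuck-at-0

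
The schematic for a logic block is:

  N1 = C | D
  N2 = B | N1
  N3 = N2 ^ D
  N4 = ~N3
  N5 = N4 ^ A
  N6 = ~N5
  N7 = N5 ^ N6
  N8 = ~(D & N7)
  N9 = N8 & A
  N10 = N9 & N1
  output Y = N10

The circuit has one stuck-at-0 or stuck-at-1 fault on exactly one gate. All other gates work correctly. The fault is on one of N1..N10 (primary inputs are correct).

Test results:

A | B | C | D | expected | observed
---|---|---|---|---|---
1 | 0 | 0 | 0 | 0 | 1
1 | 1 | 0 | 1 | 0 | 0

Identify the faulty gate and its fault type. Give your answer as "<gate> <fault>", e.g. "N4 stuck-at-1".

Fault-free values for test 1 (A=1, B=0, C=0, D=0): N1=0, N2=0, N3=0, N4=1, N5=0, N6=1, N7=1, N8=1, N9=1, N10=0, giving Y=0. Observed 1.
Test 1: faults giving observed 1 are {N1 stuck-at-1, N10 stuck-at-1}.
Test 2 (A=1, B=1, C=0, D=1): fault-free N1=1, N2=1, N3=0, N4=1, N5=0, N6=1, N7=1, N8=0, N9=0, N10=0 → 0; observed 0. Eliminates N10 stuck-at-1.
Only N1 stuck-at-1 is consistent with every test.

N1 stuck-at-1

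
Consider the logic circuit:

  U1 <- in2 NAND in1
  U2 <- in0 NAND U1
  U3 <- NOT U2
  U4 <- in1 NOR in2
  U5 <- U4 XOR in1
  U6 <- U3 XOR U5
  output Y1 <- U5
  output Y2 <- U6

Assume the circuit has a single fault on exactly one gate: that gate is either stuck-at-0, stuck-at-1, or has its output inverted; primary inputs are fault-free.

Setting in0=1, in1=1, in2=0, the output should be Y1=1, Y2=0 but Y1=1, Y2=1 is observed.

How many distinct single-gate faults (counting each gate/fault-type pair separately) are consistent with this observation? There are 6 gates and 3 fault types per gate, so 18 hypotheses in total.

8

Fault-free: U1=1, U2=0, U3=1, U4=0, U5=1, U6=0 → Y1=1, Y2=0. Observed Y1=1, Y2=1.
  U1: stuck-at-0, inverted output ✓; others ✗
  U2: stuck-at-1, inverted output ✓; others ✗
  U3: stuck-at-0, inverted output ✓; others ✗
  U4: none of the 3 fault types match ✗
  U5: none of the 3 fault types match ✗
  U6: stuck-at-1, inverted output ✓; others ✗
Consistent faults: {U1 stuck-at-0, U1 inverted output, U2 stuck-at-1, U2 inverted output, U3 stuck-at-0, U3 inverted output, U6 stuck-at-1, U6 inverted output} — 8 in all.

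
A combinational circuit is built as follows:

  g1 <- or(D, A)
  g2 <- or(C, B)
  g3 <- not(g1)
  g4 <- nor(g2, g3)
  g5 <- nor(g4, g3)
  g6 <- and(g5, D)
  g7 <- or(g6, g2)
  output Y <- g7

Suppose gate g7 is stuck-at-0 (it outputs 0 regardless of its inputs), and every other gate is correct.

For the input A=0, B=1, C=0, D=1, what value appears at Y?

Propagate with g7 forced: g1=1, g2=1, g3=0, g4=0, g5=1, g6=1, g7=0 [stuck-at-0].
So Y = 0. (Without the fault it would be 1.)

0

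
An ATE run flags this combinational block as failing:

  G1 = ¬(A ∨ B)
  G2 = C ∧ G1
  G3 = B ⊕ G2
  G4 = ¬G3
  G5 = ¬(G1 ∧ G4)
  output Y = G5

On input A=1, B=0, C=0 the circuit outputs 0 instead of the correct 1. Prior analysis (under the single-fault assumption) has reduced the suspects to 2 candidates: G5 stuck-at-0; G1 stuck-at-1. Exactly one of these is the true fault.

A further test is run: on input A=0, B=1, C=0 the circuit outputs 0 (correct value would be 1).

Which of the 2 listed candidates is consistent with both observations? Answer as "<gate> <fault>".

Evaluate each candidate on input A=0, B=1, C=0:
  G5 stuck-at-0: G1=0, G2=0, G3=1, G4=0, G5=0 [stuck-at-0] → 0 — matches
  G1 stuck-at-1: G1=1 [stuck-at-1], G2=0, G3=1, G4=0, G5=1 → 1 — eliminated
Only G5 stuck-at-0 reproduces the observed 0.

G5 stuck-at-0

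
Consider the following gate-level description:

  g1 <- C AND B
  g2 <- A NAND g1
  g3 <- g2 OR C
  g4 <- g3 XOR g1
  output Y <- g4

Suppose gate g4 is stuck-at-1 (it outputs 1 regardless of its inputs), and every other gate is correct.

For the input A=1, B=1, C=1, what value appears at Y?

Propagate with g4 forced: g1=1, g2=0, g3=1, g4=1 [stuck-at-1].
So Y = 1. (Without the fault it would be 0.)

1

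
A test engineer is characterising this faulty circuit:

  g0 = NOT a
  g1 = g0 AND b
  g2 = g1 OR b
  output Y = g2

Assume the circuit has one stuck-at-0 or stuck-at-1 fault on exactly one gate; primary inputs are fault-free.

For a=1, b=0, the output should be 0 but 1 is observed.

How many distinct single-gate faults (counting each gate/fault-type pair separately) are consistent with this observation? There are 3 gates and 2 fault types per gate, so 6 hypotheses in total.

2

Fault-free: g0=0, g1=0, g2=0 → 0. Observed 1.
  g0 stuck-at-0: output 0 ✗
  g0 stuck-at-1: output 0 ✗
  g1 stuck-at-0: output 0 ✗
  g1 stuck-at-1: output 1 ✓
  g2 stuck-at-0: output 0 ✗
  g2 stuck-at-1: output 1 ✓
Consistent faults: {g1 stuck-at-1, g2 stuck-at-1} — 2 in all.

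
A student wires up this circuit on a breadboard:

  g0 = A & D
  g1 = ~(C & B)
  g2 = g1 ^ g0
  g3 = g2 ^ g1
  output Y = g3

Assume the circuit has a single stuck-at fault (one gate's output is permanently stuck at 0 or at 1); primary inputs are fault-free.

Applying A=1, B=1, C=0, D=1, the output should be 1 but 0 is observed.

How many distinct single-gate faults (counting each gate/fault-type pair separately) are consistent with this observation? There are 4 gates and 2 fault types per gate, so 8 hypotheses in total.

3

Fault-free: g0=1, g1=1, g2=0, g3=1 → 1. Observed 0.
  g0 stuck-at-0: output 0 ✓
  g0 stuck-at-1: output 1 ✗
  g1 stuck-at-0: output 1 ✗
  g1 stuck-at-1: output 1 ✗
  g2 stuck-at-0: output 1 ✗
  g2 stuck-at-1: output 0 ✓
  g3 stuck-at-0: output 0 ✓
  g3 stuck-at-1: output 1 ✗
Consistent faults: {g0 stuck-at-0, g2 stuck-at-1, g3 stuck-at-0} — 3 in all.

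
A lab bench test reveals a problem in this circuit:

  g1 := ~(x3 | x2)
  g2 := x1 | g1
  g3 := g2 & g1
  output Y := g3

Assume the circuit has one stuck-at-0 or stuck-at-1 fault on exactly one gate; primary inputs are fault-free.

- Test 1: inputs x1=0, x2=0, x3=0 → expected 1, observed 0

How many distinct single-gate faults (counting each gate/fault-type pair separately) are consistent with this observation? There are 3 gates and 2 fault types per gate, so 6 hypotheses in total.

3

Fault-free: g1=1, g2=1, g3=1 → 1. Observed 0.
  g1 stuck-at-0: output 0 ✓
  g1 stuck-at-1: output 1 ✗
  g2 stuck-at-0: output 0 ✓
  g2 stuck-at-1: output 1 ✗
  g3 stuck-at-0: output 0 ✓
  g3 stuck-at-1: output 1 ✗
Consistent faults: {g1 stuck-at-0, g2 stuck-at-0, g3 stuck-at-0} — 3 in all.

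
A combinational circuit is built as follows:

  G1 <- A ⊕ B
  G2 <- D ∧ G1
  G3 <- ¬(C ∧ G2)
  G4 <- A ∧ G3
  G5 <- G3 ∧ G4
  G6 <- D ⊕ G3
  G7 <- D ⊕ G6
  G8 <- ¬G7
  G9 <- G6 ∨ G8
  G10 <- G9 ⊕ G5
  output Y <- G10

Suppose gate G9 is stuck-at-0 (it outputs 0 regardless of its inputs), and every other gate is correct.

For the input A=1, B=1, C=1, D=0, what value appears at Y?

1

Propagate with G9 forced: G1=0, G2=0, G3=1, G4=1, G5=1, G6=1, G7=1, G8=0, G9=0 [stuck-at-0], G10=1.
So Y = 1. (Without the fault it would be 0.)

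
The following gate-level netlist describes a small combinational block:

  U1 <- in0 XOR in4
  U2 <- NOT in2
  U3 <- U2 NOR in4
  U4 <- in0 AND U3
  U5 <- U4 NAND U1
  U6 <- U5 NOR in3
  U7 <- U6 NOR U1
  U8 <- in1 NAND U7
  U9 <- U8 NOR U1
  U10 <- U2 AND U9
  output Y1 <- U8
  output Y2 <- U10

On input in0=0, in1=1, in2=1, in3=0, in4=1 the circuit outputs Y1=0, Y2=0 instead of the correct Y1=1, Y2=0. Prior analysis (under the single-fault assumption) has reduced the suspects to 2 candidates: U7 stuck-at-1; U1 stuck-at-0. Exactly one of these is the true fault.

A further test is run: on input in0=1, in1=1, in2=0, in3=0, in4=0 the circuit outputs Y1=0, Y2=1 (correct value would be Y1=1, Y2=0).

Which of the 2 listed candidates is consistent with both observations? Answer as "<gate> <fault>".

Evaluate each candidate on input in0=1, in1=1, in2=0, in3=0, in4=0:
  U7 stuck-at-1: U1=1, U2=1, U3=0, U4=0, U5=1, U6=0, U7=1 [stuck-at-1], U8=0, U9=0, U10=0 → Y1=0, Y2=0 — eliminated
  U1 stuck-at-0: U1=0 [stuck-at-0], U2=1, U3=0, U4=0, U5=1, U6=0, U7=1, U8=0, U9=1, U10=1 → Y1=0, Y2=1 — matches
Only U1 stuck-at-0 reproduces the observed Y1=0, Y2=1.

U1 stuck-at-0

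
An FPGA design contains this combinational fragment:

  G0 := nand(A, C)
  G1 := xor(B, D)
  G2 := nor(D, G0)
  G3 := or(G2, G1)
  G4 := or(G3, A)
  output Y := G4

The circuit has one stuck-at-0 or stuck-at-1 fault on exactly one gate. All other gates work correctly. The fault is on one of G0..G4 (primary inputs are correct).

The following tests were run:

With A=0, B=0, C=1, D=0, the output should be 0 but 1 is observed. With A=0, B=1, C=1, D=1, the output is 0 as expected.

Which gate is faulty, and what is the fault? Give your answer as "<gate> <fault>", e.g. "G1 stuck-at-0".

Fault-free values for test 1 (A=0, B=0, C=1, D=0): G0=1, G1=0, G2=0, G3=0, G4=0, giving Y=0. Observed 1.
Test 1: faults giving observed 1 are {G0 stuck-at-0, G1 stuck-at-1, G2 stuck-at-1, G3 stuck-at-1, G4 stuck-at-1}.
Test 2 (A=0, B=1, C=1, D=1): fault-free G0=1, G1=0, G2=0, G3=0, G4=0 → 0; observed 0. Eliminates G1 stuck-at-1, G2 stuck-at-1, G3 stuck-at-1, G4 stuck-at-1.
Only G0 stuck-at-0 is consistent with every test.

G0 stuck-at-0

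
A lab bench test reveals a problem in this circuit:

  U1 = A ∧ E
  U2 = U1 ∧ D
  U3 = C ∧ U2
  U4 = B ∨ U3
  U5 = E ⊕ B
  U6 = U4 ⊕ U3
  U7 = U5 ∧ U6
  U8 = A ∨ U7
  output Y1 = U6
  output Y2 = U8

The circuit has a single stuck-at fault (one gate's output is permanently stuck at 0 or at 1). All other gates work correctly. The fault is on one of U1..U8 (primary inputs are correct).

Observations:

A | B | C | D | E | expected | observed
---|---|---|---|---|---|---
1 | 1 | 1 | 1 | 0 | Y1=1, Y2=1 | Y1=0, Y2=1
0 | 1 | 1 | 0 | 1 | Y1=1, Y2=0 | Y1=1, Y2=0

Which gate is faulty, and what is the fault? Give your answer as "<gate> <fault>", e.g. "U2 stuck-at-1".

Fault-free values for test 1 (A=1, B=1, C=1, D=1, E=0): U1=0, U2=0, U3=0, U4=1, U5=1, U6=1, U7=1, U8=1, giving Y1=1, Y2=1. Observed Y1=0, Y2=1.
Test 1: faults giving observed Y1=0, Y2=1 are {U1 stuck-at-1, U2 stuck-at-1, U3 stuck-at-1, U4 stuck-at-0, U6 stuck-at-0}.
Test 2 (A=0, B=1, C=1, D=0, E=1): fault-free U1=0, U2=0, U3=0, U4=1, U5=0, U6=1, U7=0, U8=0 → Y1=1, Y2=0; observed Y1=1, Y2=0. Eliminates U2 stuck-at-1, U3 stuck-at-1, U4 stuck-at-0, U6 stuck-at-0.
Only U1 stuck-at-1 is consistent with every test.

U1 stuck-at-1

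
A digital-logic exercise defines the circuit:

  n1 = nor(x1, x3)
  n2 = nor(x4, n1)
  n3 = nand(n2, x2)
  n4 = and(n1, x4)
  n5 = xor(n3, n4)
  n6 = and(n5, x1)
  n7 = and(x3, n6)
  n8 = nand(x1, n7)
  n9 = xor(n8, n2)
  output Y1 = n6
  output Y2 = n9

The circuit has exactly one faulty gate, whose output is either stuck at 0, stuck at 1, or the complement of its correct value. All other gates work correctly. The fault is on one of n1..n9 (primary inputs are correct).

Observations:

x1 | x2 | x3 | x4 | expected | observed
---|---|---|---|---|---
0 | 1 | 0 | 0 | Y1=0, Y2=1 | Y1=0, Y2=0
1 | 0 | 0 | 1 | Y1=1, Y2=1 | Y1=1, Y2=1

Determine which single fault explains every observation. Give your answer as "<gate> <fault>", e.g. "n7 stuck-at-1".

n1 stuck-at-0

Fault-free values for test 1 (x1=0, x2=1, x3=0, x4=0): n1=1, n2=0, n3=1, n4=0, n5=1, n6=0, n7=0, n8=1, n9=1, giving Y1=0, Y2=1. Observed Y1=0, Y2=0.
Test 1: faults giving observed Y1=0, Y2=0 are {n1 stuck-at-0, n1 inverted output, n2 stuck-at-1, n2 inverted output, n8 stuck-at-0, n8 inverted output, n9 stuck-at-0, n9 inverted output}.
Test 2 (x1=1, x2=0, x3=0, x4=1): fault-free n1=0, n2=0, n3=1, n4=0, n5=1, n6=1, n7=0, n8=1, n9=1 → Y1=1, Y2=1; observed Y1=1, Y2=1. Eliminates n1 inverted output, n2 stuck-at-1, n2 inverted output, n8 stuck-at-0, n8 inverted output, n9 stuck-at-0, n9 inverted output.
Only n1 stuck-at-0 is consistent with every test.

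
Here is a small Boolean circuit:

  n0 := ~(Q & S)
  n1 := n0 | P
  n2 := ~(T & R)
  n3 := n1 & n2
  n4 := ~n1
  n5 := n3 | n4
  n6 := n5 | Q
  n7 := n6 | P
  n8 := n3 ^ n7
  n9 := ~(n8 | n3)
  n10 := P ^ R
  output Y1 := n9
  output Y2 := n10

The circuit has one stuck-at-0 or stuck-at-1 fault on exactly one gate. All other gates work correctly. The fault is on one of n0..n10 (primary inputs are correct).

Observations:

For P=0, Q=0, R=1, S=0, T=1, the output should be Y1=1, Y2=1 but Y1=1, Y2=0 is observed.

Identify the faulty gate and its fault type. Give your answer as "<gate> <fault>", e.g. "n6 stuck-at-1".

Fault-free values for test 1 (P=0, Q=0, R=1, S=0, T=1): n0=1, n1=1, n2=0, n3=0, n4=0, n5=0, n6=0, n7=0, n8=0, n9=1, n10=1, giving Y1=1, Y2=1. Observed Y1=1, Y2=0.
Test 1: faults giving observed Y1=1, Y2=0 are {n10 stuck-at-0}.
Only n10 stuck-at-0 is consistent with every test.

n10 stuck-at-0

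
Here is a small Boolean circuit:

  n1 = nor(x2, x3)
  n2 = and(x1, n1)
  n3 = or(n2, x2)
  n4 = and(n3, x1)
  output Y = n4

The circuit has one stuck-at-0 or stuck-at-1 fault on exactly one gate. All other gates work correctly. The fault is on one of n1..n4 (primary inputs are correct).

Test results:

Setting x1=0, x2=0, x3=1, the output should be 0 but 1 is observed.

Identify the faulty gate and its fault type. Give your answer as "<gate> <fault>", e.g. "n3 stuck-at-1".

n4 stuck-at-1

Fault-free values for test 1 (x1=0, x2=0, x3=1): n1=0, n2=0, n3=0, n4=0, giving Y=0. Observed 1.
Test 1: faults giving observed 1 are {n4 stuck-at-1}.
Only n4 stuck-at-1 is consistent with every test.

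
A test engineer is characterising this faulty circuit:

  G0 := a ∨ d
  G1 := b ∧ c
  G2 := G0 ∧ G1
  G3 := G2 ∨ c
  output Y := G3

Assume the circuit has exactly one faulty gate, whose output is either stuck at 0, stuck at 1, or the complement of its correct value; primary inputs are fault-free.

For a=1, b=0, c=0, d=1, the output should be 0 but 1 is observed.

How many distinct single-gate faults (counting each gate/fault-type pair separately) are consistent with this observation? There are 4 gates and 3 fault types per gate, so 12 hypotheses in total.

Fault-free: G0=1, G1=0, G2=0, G3=0 → 0. Observed 1.
  G0 stuck-at-0: output 0 ✗
  G0 stuck-at-1: output 0 ✗
  G0 inverted output: output 0 ✗
  G1 stuck-at-0: output 0 ✗
  G1 stuck-at-1: output 1 ✓
  G1 inverted output: output 1 ✓
  G2 stuck-at-0: output 0 ✗
  G2 stuck-at-1: output 1 ✓
  G2 inverted output: output 1 ✓
  G3 stuck-at-0: output 0 ✗
  G3 stuck-at-1: output 1 ✓
  G3 inverted output: output 1 ✓
Consistent faults: {G1 stuck-at-1, G1 inverted output, G2 stuck-at-1, G2 inverted output, G3 stuck-at-1, G3 inverted output} — 6 in all.

6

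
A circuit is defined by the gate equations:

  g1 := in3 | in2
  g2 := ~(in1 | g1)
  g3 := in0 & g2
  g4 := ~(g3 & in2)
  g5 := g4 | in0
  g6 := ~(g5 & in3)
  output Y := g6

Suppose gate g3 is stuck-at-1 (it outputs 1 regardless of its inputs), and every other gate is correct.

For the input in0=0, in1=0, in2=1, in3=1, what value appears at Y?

1

Propagate with g3 forced: g1=1, g2=0, g3=1 [stuck-at-1], g4=0, g5=0, g6=1.
So Y = 1. (Without the fault it would be 0.)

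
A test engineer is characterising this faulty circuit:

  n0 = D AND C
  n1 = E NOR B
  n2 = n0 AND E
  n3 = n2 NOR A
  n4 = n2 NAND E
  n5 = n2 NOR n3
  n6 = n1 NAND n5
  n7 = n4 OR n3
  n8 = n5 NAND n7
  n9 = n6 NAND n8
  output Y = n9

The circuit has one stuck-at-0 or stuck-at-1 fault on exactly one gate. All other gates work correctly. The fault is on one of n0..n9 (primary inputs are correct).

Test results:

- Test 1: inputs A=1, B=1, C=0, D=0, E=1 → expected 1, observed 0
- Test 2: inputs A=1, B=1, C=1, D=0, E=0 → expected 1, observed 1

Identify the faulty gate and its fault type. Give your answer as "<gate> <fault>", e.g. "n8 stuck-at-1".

n0 stuck-at-1

Fault-free values for test 1 (A=1, B=1, C=0, D=0, E=1): n0=0, n1=0, n2=0, n3=0, n4=1, n5=1, n6=1, n7=1, n8=0, n9=1, giving Y=1. Observed 0.
Test 1: faults giving observed 0 are {n0 stuck-at-1, n2 stuck-at-1, n3 stuck-at-1, n4 stuck-at-0, n5 stuck-at-0, n7 stuck-at-0, n8 stuck-at-1, n9 stuck-at-0}.
Test 2 (A=1, B=1, C=1, D=0, E=0): fault-free n0=0, n1=0, n2=0, n3=0, n4=1, n5=1, n6=1, n7=1, n8=0, n9=1 → 1; observed 1. Eliminates n2 stuck-at-1, n3 stuck-at-1, n4 stuck-at-0, n5 stuck-at-0, n7 stuck-at-0, n8 stuck-at-1, n9 stuck-at-0.
Only n0 stuck-at-1 is consistent with every test.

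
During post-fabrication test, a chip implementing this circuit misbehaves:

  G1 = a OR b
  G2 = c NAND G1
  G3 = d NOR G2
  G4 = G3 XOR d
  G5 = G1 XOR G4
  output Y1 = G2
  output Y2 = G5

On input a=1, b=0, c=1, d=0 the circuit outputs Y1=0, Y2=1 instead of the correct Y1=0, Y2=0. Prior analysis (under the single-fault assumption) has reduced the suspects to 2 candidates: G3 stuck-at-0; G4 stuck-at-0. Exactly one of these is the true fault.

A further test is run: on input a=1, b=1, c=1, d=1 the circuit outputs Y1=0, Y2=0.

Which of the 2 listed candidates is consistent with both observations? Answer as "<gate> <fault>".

Evaluate each candidate on input a=1, b=1, c=1, d=1:
  G3 stuck-at-0: G1=1, G2=0, G3=0 [stuck-at-0], G4=1, G5=0 → Y1=0, Y2=0 — matches
  G4 stuck-at-0: G1=1, G2=0, G3=0, G4=0 [stuck-at-0], G5=1 → Y1=0, Y2=1 — eliminated
Only G3 stuck-at-0 reproduces the observed Y1=0, Y2=0.

G3 stuck-at-0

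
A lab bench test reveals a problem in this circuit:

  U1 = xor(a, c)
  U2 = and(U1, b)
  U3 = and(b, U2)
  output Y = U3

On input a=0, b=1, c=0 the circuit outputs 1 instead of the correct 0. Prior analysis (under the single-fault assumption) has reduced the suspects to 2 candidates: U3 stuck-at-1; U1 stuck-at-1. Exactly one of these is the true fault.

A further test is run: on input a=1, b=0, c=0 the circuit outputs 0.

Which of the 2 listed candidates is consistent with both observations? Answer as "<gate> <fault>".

U1 stuck-at-1

Evaluate each candidate on input a=1, b=0, c=0:
  U3 stuck-at-1: U1=1, U2=0, U3=1 [stuck-at-1] → 1 — eliminated
  U1 stuck-at-1: U1=1 [stuck-at-1], U2=0, U3=0 → 0 — matches
Only U1 stuck-at-1 reproduces the observed 0.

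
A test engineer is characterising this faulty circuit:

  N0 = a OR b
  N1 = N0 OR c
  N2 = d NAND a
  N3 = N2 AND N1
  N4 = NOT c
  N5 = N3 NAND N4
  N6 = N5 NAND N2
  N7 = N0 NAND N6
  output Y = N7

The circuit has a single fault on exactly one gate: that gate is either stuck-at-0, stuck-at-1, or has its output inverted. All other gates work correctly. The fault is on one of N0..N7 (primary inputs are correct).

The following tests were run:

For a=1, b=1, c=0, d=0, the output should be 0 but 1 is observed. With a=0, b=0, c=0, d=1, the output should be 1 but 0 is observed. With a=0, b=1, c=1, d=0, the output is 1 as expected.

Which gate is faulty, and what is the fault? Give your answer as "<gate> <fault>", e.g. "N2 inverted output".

Fault-free values for test 1 (a=1, b=1, c=0, d=0): N0=1, N1=1, N2=1, N3=1, N4=1, N5=0, N6=1, N7=0, giving Y=0. Observed 1.
Test 1: faults giving observed 1 are {N0 stuck-at-0, N0 inverted output, N1 stuck-at-0, N1 inverted output, N3 stuck-at-0, N3 inverted output, N4 stuck-at-0, N4 inverted output, N5 stuck-at-1, N5 inverted output, N6 stuck-at-0, N6 inverted output, N7 stuck-at-1, N7 inverted output}.
Test 2 (a=0, b=0, c=0, d=1): fault-free N0=0, N1=0, N2=1, N3=0, N4=1, N5=1, N6=0, N7=1 → 1; observed 0. Eliminates N0 stuck-at-0, N1 stuck-at-0, N1 inverted output, N3 stuck-at-0, N3 inverted output, N4 stuck-at-0, N4 inverted output, N5 stuck-at-1, N5 inverted output, N6 stuck-at-0, N6 inverted output, N7 stuck-at-1.
Test 3 (a=0, b=1, c=1, d=0): fault-free N0=1, N1=1, N2=1, N3=1, N4=0, N5=1, N6=0, N7=1 → 1; observed 1. Eliminates N7 inverted output.
Only N0 inverted output is consistent with every test.

N0 inverted output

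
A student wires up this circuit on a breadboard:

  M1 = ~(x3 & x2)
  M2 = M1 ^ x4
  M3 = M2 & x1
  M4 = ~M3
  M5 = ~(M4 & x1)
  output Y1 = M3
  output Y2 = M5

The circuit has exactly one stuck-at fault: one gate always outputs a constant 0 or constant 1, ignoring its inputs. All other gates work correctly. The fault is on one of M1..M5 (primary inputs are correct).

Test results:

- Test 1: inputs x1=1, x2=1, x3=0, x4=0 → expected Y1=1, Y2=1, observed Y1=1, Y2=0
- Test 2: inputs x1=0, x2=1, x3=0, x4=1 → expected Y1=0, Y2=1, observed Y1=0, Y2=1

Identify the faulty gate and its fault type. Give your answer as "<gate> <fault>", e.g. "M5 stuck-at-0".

Fault-free values for test 1 (x1=1, x2=1, x3=0, x4=0): M1=1, M2=1, M3=1, M4=0, M5=1, giving Y1=1, Y2=1. Observed Y1=1, Y2=0.
Test 1: faults giving observed Y1=1, Y2=0 are {M4 stuck-at-1, M5 stuck-at-0}.
Test 2 (x1=0, x2=1, x3=0, x4=1): fault-free M1=1, M2=0, M3=0, M4=1, M5=1 → Y1=0, Y2=1; observed Y1=0, Y2=1. Eliminates M5 stuck-at-0.
Only M4 stuck-at-1 is consistent with every test.

M4 stuck-at-1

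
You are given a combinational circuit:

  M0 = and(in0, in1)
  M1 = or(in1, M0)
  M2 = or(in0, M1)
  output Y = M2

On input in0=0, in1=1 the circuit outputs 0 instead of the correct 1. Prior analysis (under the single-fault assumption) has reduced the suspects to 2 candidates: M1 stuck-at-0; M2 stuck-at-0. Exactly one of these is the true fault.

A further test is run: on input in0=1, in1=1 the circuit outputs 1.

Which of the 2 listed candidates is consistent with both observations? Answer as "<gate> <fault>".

Evaluate each candidate on input in0=1, in1=1:
  M1 stuck-at-0: M0=1, M1=0 [stuck-at-0], M2=1 → 1 — matches
  M2 stuck-at-0: M0=1, M1=1, M2=0 [stuck-at-0] → 0 — eliminated
Only M1 stuck-at-0 reproduces the observed 1.

M1 stuck-at-0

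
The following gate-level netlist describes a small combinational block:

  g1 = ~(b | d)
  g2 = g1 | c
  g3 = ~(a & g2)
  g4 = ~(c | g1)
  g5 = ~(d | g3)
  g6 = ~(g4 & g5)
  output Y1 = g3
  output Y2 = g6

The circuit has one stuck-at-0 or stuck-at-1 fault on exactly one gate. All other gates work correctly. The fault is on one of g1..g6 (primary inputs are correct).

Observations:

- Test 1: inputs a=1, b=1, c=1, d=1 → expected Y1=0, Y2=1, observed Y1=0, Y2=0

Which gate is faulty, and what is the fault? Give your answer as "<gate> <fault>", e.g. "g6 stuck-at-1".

g6 stuck-at-0

Fault-free values for test 1 (a=1, b=1, c=1, d=1): g1=0, g2=1, g3=0, g4=0, g5=0, g6=1, giving Y1=0, Y2=1. Observed Y1=0, Y2=0.
Test 1: faults giving observed Y1=0, Y2=0 are {g6 stuck-at-0}.
Only g6 stuck-at-0 is consistent with every test.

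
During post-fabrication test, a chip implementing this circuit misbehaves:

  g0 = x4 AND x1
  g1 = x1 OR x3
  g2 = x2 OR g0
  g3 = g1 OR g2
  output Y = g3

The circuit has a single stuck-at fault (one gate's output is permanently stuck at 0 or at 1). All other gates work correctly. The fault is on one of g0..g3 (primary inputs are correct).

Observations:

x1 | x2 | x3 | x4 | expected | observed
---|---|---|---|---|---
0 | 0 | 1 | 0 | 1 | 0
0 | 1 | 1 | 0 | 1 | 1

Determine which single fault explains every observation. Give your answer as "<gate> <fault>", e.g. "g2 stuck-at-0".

g1 stuck-at-0

Fault-free values for test 1 (x1=0, x2=0, x3=1, x4=0): g0=0, g1=1, g2=0, g3=1, giving Y=1. Observed 0.
Test 1: faults giving observed 0 are {g1 stuck-at-0, g3 stuck-at-0}.
Test 2 (x1=0, x2=1, x3=1, x4=0): fault-free g0=0, g1=1, g2=1, g3=1 → 1; observed 1. Eliminates g3 stuck-at-0.
Only g1 stuck-at-0 is consistent with every test.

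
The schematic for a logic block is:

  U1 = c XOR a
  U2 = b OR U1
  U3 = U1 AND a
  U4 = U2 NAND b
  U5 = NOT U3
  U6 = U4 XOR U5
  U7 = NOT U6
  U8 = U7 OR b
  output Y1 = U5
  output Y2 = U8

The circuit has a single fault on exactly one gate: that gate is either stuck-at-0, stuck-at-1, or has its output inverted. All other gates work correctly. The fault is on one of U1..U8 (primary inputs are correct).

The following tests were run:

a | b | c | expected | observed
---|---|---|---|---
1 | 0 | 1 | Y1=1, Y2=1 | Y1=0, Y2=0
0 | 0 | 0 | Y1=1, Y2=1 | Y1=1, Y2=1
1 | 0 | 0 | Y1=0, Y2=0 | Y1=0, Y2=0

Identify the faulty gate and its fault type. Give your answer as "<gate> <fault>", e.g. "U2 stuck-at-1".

U1 stuck-at-1

Fault-free values for test 1 (a=1, b=0, c=1): U1=0, U2=0, U3=0, U4=1, U5=1, U6=0, U7=1, U8=1, giving Y1=1, Y2=1. Observed Y1=0, Y2=0.
Test 1: faults giving observed Y1=0, Y2=0 are {U1 stuck-at-1, U1 inverted output, U3 stuck-at-1, U3 inverted output, U5 stuck-at-0, U5 inverted output}.
Test 2 (a=0, b=0, c=0): fault-free U1=0, U2=0, U3=0, U4=1, U5=1, U6=0, U7=1, U8=1 → Y1=1, Y2=1; observed Y1=1, Y2=1. Eliminates U3 stuck-at-1, U3 inverted output, U5 stuck-at-0, U5 inverted output.
Test 3 (a=1, b=0, c=0): fault-free U1=1, U2=1, U3=1, U4=1, U5=0, U6=1, U7=0, U8=0 → Y1=0, Y2=0; observed Y1=0, Y2=0. Eliminates U1 inverted output.
Only U1 stuck-at-1 is consistent with every test.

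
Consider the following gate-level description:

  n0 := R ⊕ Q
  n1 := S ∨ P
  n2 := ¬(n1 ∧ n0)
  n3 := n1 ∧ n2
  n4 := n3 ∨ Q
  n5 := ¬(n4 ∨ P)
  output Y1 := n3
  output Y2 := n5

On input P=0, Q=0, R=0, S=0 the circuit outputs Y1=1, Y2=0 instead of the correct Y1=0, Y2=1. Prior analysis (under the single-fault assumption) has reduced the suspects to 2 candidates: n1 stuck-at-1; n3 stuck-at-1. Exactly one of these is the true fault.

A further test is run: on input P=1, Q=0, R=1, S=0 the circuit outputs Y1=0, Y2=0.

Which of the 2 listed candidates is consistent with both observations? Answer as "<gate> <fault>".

Evaluate each candidate on input P=1, Q=0, R=1, S=0:
  n1 stuck-at-1: n0=1, n1=1 [stuck-at-1], n2=0, n3=0, n4=0, n5=0 → Y1=0, Y2=0 — matches
  n3 stuck-at-1: n0=1, n1=1, n2=0, n3=1 [stuck-at-1], n4=1, n5=0 → Y1=1, Y2=0 — eliminated
Only n1 stuck-at-1 reproduces the observed Y1=0, Y2=0.

n1 stuck-at-1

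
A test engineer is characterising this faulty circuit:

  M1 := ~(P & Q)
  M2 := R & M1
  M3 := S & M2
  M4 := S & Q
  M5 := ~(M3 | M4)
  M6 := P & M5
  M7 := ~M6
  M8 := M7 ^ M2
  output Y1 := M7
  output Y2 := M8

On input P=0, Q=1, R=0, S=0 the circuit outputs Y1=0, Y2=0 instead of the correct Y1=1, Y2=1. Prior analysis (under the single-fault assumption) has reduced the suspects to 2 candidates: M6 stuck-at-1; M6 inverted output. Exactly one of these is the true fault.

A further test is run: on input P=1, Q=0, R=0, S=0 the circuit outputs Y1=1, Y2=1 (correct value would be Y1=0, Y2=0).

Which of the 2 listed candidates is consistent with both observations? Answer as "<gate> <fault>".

M6 inverted output

Evaluate each candidate on input P=1, Q=0, R=0, S=0:
  M6 stuck-at-1: M1=1, M2=0, M3=0, M4=0, M5=1, M6=1 [stuck-at-1], M7=0, M8=0 → Y1=0, Y2=0 — eliminated
  M6 inverted output: M1=1, M2=0, M3=0, M4=0, M5=1, M6=0 [inverted output], M7=1, M8=1 → Y1=1, Y2=1 — matches
Only M6 inverted output reproduces the observed Y1=1, Y2=1.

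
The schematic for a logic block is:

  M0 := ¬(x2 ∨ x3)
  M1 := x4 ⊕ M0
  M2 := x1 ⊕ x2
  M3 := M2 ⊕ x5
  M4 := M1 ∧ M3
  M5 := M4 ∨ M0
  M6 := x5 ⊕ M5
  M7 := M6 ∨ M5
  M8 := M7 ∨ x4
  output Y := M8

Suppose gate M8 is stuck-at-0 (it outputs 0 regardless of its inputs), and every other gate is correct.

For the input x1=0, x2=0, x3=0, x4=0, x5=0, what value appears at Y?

Propagate with M8 forced: M0=1, M1=1, M2=0, M3=0, M4=0, M5=1, M6=1, M7=1, M8=0 [stuck-at-0].
So Y = 0. (Without the fault it would be 1.)

0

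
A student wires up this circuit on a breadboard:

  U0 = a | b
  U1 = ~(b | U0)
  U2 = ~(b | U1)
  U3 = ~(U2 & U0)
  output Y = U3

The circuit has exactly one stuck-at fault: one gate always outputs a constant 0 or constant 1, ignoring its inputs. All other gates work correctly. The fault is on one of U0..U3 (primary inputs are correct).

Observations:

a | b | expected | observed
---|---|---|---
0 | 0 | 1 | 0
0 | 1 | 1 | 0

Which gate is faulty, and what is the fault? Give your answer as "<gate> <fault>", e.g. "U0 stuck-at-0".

U3 stuck-at-0

Fault-free values for test 1 (a=0, b=0): U0=0, U1=1, U2=0, U3=1, giving Y=1. Observed 0.
Test 1: faults giving observed 0 are {U0 stuck-at-1, U3 stuck-at-0}.
Test 2 (a=0, b=1): fault-free U0=1, U1=0, U2=0, U3=1 → 1; observed 0. Eliminates U0 stuck-at-1.
Only U3 stuck-at-0 is consistent with every test.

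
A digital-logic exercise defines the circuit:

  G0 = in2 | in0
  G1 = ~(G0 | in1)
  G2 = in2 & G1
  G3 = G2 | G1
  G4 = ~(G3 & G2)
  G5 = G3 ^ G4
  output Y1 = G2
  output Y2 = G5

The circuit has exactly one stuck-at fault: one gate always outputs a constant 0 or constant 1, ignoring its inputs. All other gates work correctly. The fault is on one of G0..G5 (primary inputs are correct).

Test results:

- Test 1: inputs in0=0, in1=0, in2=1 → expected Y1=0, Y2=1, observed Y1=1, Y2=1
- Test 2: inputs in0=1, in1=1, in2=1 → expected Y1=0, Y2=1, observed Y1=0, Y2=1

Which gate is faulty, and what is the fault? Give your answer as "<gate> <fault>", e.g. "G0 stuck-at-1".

Fault-free values for test 1 (in0=0, in1=0, in2=1): G0=1, G1=0, G2=0, G3=0, G4=1, G5=1, giving Y1=0, Y2=1. Observed Y1=1, Y2=1.
Test 1: faults giving observed Y1=1, Y2=1 are {G0 stuck-at-0, G1 stuck-at-1, G2 stuck-at-1}.
Test 2 (in0=1, in1=1, in2=1): fault-free G0=1, G1=0, G2=0, G3=0, G4=1, G5=1 → Y1=0, Y2=1; observed Y1=0, Y2=1. Eliminates G1 stuck-at-1, G2 stuck-at-1.
Only G0 stuck-at-0 is consistent with every test.

G0 stuck-at-0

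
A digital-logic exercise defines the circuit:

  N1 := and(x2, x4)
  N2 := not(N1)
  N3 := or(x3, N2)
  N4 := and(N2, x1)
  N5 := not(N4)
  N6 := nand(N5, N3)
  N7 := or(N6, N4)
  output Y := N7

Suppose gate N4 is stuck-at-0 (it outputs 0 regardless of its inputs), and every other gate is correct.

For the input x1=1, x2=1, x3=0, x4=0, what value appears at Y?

0

Propagate with N4 forced: N1=0, N2=1, N3=1, N4=0 [stuck-at-0], N5=1, N6=0, N7=0.
So Y = 0. (Without the fault it would be 1.)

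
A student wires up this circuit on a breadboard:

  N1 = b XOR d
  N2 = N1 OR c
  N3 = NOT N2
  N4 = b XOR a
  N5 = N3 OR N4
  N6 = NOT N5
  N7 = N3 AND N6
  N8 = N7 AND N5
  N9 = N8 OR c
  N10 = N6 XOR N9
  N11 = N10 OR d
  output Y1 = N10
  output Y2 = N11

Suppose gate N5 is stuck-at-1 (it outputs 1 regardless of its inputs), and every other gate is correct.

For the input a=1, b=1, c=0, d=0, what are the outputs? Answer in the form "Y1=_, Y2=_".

Y1=0, Y2=0

Propagate with N5 forced: N1=1, N2=1, N3=0, N4=0, N5=1 [stuck-at-1], N6=0, N7=0, N8=0, N9=0, N10=0, N11=0.
So the outputs are Y1=0, Y2=0. (Without the fault they would be Y1=1, Y2=1.)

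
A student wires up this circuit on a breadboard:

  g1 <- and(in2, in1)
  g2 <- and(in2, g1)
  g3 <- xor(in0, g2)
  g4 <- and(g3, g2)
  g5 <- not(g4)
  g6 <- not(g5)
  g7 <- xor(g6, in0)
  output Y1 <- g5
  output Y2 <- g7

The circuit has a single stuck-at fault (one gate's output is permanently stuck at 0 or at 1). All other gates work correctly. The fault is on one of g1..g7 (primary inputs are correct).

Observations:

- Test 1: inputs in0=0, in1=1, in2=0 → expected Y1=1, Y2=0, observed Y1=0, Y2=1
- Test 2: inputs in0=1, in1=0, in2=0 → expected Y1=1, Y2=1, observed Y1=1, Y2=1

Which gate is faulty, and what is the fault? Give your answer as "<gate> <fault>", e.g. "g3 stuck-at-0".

g2 stuck-at-1

Fault-free values for test 1 (in0=0, in1=1, in2=0): g1=0, g2=0, g3=0, g4=0, g5=1, g6=0, g7=0, giving Y1=1, Y2=0. Observed Y1=0, Y2=1.
Test 1: faults giving observed Y1=0, Y2=1 are {g2 stuck-at-1, g4 stuck-at-1, g5 stuck-at-0}.
Test 2 (in0=1, in1=0, in2=0): fault-free g1=0, g2=0, g3=1, g4=0, g5=1, g6=0, g7=1 → Y1=1, Y2=1; observed Y1=1, Y2=1. Eliminates g4 stuck-at-1, g5 stuck-at-0.
Only g2 stuck-at-1 is consistent with every test.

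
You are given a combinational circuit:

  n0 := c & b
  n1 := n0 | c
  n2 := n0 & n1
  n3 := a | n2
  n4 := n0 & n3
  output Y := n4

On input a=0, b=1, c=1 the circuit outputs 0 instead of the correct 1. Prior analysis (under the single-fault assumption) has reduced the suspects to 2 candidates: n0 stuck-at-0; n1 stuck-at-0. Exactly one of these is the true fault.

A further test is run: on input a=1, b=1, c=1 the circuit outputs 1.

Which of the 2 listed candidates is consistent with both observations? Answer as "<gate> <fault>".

Evaluate each candidate on input a=1, b=1, c=1:
  n0 stuck-at-0: n0=0 [stuck-at-0], n1=1, n2=0, n3=1, n4=0 → 0 — eliminated
  n1 stuck-at-0: n0=1, n1=0 [stuck-at-0], n2=0, n3=1, n4=1 → 1 — matches
Only n1 stuck-at-0 reproduces the observed 1.

n1 stuck-at-0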